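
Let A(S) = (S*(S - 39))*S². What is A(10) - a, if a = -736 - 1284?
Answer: -26980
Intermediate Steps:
a = -2020
A(S) = S³*(-39 + S) (A(S) = (S*(-39 + S))*S² = S³*(-39 + S))
A(10) - a = 10³*(-39 + 10) - 1*(-2020) = 1000*(-29) + 2020 = -29000 + 2020 = -26980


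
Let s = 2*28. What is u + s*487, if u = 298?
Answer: 27570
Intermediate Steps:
s = 56
u + s*487 = 298 + 56*487 = 298 + 27272 = 27570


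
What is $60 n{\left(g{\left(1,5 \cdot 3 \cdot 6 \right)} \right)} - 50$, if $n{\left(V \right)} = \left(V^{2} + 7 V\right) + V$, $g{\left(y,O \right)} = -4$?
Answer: $-1010$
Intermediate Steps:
$n{\left(V \right)} = V^{2} + 8 V$
$60 n{\left(g{\left(1,5 \cdot 3 \cdot 6 \right)} \right)} - 50 = 60 \left(- 4 \left(8 - 4\right)\right) - 50 = 60 \left(\left(-4\right) 4\right) - 50 = 60 \left(-16\right) - 50 = -960 - 50 = -1010$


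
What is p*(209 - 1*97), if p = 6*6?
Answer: 4032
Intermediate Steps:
p = 36
p*(209 - 1*97) = 36*(209 - 1*97) = 36*(209 - 97) = 36*112 = 4032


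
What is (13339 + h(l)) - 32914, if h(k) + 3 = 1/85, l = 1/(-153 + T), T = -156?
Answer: -1664129/85 ≈ -19578.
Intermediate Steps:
l = -1/309 (l = 1/(-153 - 156) = 1/(-309) = -1/309 ≈ -0.0032362)
h(k) = -254/85 (h(k) = -3 + 1/85 = -254/85)
(13339 + h(l)) - 32914 = (13339 - 254/85) - 32914 = 1133561/85 - 32914 = -1664129/85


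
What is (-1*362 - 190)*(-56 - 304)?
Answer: 198720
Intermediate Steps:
(-1*362 - 190)*(-56 - 304) = (-362 - 190)*(-360) = -552*(-360) = 198720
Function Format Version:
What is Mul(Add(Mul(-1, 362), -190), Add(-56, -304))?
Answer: 198720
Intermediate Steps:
Mul(Add(Mul(-1, 362), -190), Add(-56, -304)) = Mul(Add(-362, -190), -360) = Mul(-552, -360) = 198720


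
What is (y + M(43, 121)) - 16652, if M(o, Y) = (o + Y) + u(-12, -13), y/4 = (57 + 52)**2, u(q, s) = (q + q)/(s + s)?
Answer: 403480/13 ≈ 31037.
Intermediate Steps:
u(q, s) = q/s (u(q, s) = (2*q)/((2*s)) = (2*q)*(1/(2*s)) = q/s)
y = 47524 (y = 4*(57 + 52)**2 = 4*109**2 = 4*11881 = 47524)
M(o, Y) = 12/13 + Y + o (M(o, Y) = (o + Y) - 12/(-13) = (Y + o) - 12*(-1/13) = (Y + o) + 12/13 = 12/13 + Y + o)
(y + M(43, 121)) - 16652 = (47524 + (12/13 + 121 + 43)) - 16652 = (47524 + 2144/13) - 16652 = 619956/13 - 16652 = 403480/13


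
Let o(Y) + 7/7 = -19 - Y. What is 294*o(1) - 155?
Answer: -6329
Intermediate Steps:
o(Y) = -20 - Y (o(Y) = -1 + (-19 - Y) = -20 - Y)
294*o(1) - 155 = 294*(-20 - 1*1) - 155 = 294*(-20 - 1) - 155 = 294*(-21) - 155 = -6174 - 155 = -6329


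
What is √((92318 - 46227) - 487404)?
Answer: I*√441313 ≈ 664.31*I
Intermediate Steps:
√((92318 - 46227) - 487404) = √(46091 - 487404) = √(-441313) = I*√441313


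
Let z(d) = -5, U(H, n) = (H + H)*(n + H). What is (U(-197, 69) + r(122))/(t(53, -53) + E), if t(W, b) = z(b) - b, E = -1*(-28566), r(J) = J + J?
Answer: 8446/4769 ≈ 1.7710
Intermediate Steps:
U(H, n) = 2*H*(H + n) (U(H, n) = (2*H)*(H + n) = 2*H*(H + n))
r(J) = 2*J
E = 28566
t(W, b) = -5 - b
(U(-197, 69) + r(122))/(t(53, -53) + E) = (2*(-197)*(-197 + 69) + 2*122)/((-5 - 1*(-53)) + 28566) = (2*(-197)*(-128) + 244)/((-5 + 53) + 28566) = (50432 + 244)/(48 + 28566) = 50676/28614 = 50676*(1/28614) = 8446/4769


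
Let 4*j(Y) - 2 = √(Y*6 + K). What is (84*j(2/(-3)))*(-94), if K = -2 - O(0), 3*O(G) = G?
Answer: -3948 - 1974*I*√6 ≈ -3948.0 - 4835.3*I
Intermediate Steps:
O(G) = G/3
K = -2 (K = -2 - 0/3 = -2 - 1*0 = -2 + 0 = -2)
j(Y) = ½ + √(-2 + 6*Y)/4 (j(Y) = ½ + √(Y*6 - 2)/4 = ½ + √(6*Y - 2)/4 = ½ + √(-2 + 6*Y)/4)
(84*j(2/(-3)))*(-94) = (84*(½ + √(-2 + 6*(2/(-3)))/4))*(-94) = (84*(½ + √(-2 + 6*(2*(-⅓)))/4))*(-94) = (84*(½ + √(-2 + 6*(-⅔))/4))*(-94) = (84*(½ + √(-2 - 4)/4))*(-94) = (84*(½ + √(-6)/4))*(-94) = (84*(½ + (I*√6)/4))*(-94) = (84*(½ + I*√6/4))*(-94) = (42 + 21*I*√6)*(-94) = -3948 - 1974*I*√6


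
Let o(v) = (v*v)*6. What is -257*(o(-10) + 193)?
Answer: -203801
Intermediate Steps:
o(v) = 6*v**2 (o(v) = v**2*6 = 6*v**2)
-257*(o(-10) + 193) = -257*(6*(-10)**2 + 193) = -257*(6*100 + 193) = -257*(600 + 193) = -257*793 = -203801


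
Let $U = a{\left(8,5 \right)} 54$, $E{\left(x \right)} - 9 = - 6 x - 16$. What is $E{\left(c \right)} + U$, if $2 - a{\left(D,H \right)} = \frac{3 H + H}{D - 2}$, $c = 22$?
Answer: $-211$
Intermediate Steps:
$a{\left(D,H \right)} = 2 - \frac{4 H}{-2 + D}$ ($a{\left(D,H \right)} = 2 - \frac{3 H + H}{D - 2} = 2 - \frac{4 H}{-2 + D}$)
$E{\left(x \right)} = -7 - 6 x$ ($E{\left(x \right)} = 9 - \left(16 + 6 x\right) = -7 - 6 x$)
$U = -72$ ($U = \frac{2 \left(-2 + 8 - 10\right)}{-2 + 8} \cdot 54 = \frac{2 \left(-2 + 8 - 10\right)}{6} \cdot 54 = 2 \cdot \frac{1}{6} \left(-4\right) 54 = \left(- \frac{4}{3}\right) 54 = -72$)
$E{\left(c \right)} + U = \left(-7 - 132\right) - 72 = -139 - 72 = -211$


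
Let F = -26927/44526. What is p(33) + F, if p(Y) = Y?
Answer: 1442431/44526 ≈ 32.395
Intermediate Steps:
F = -26927/44526 (F = -26927*1/44526 = -26927/44526 ≈ -0.60475)
p(33) + F = 33 - 26927/44526 = 1442431/44526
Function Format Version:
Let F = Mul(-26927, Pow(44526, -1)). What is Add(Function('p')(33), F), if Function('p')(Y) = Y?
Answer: Rational(1442431, 44526) ≈ 32.395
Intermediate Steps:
F = Rational(-26927, 44526) (F = Mul(-26927, Rational(1, 44526)) = Rational(-26927, 44526) ≈ -0.60475)
Add(Function('p')(33), F) = Add(33, Rational(-26927, 44526)) = Rational(1442431, 44526)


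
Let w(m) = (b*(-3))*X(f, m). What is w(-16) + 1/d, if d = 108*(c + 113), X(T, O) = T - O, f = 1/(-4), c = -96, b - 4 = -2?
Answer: -173501/1836 ≈ -94.500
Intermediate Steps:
b = 2 (b = 4 - 2 = 2)
f = -¼ ≈ -0.25000
w(m) = 3/2 + 6*m (w(m) = (2*(-3))*(-¼ - m) = -6*(-¼ - m) = 3/2 + 6*m)
d = 1836 (d = 108*(-96 + 113) = 108*17 = 1836)
w(-16) + 1/d = (3/2 + 6*(-16)) + 1/1836 = (3/2 - 96) + 1/1836 = -189/2 + 1/1836 = -173501/1836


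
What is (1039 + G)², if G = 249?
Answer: 1658944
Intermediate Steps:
(1039 + G)² = (1039 + 249)² = 1288² = 1658944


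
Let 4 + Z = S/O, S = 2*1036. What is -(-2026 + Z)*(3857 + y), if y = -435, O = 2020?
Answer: 3506290704/505 ≈ 6.9432e+6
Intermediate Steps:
S = 2072
Z = -1502/505 (Z = -4 + 2072/2020 = -4 + 2072*(1/2020) = -4 + 518/505 = -1502/505 ≈ -2.9743)
-(-2026 + Z)*(3857 + y) = -(-2026 - 1502/505)*(3857 - 435) = -(-1024632)*3422/505 = -1*(-3506290704/505) = 3506290704/505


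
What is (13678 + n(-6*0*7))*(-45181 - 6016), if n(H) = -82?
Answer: -696074412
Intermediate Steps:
(13678 + n(-6*0*7))*(-45181 - 6016) = (13678 - 82)*(-45181 - 6016) = 13596*(-51197) = -696074412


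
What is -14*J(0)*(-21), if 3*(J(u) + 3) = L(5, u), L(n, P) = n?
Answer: -392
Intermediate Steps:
J(u) = -4/3 (J(u) = -3 + (⅓)*5 = -3 + 5/3 = -4/3)
-14*J(0)*(-21) = -14*(-4/3)*(-21) = (56/3)*(-21) = -392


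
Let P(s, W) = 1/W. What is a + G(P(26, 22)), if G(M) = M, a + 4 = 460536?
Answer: 10131705/22 ≈ 4.6053e+5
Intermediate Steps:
a = 460532 (a = -4 + 460536 = 460532)
a + G(P(26, 22)) = 460532 + 1/22 = 10131705/22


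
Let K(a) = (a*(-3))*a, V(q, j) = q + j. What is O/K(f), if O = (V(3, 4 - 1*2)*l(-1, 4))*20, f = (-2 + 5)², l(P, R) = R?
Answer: -400/243 ≈ -1.6461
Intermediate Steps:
V(q, j) = j + q
f = 9 (f = 3² = 9)
K(a) = -3*a² (K(a) = (-3*a)*a = -3*a²)
O = 400 (O = (((4 - 1*2) + 3)*4)*20 = (((4 - 2) + 3)*4)*20 = ((2 + 3)*4)*20 = (5*4)*20 = 20*20 = 400)
O/K(f) = 400/((-3*9²)) = 400/((-3*81)) = 400/(-243) = 400*(-1/243) = -400/243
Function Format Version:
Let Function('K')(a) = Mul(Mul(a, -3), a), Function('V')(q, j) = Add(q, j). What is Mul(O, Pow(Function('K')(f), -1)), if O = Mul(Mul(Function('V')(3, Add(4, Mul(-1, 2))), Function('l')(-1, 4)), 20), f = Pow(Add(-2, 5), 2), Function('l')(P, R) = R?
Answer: Rational(-400, 243) ≈ -1.6461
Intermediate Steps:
Function('V')(q, j) = Add(j, q)
f = 9 (f = Pow(3, 2) = 9)
Function('K')(a) = Mul(-3, Pow(a, 2)) (Function('K')(a) = Mul(Mul(-3, a), a) = Mul(-3, Pow(a, 2)))
O = 400 (O = Mul(Mul(Add(Add(4, Mul(-1, 2)), 3), 4), 20) = Mul(Mul(Add(Add(4, -2), 3), 4), 20) = Mul(Mul(Add(2, 3), 4), 20) = Mul(Mul(5, 4), 20) = Mul(20, 20) = 400)
Mul(O, Pow(Function('K')(f), -1)) = Mul(400, Pow(Mul(-3, Pow(9, 2)), -1)) = Mul(400, Pow(Mul(-3, 81), -1)) = Mul(400, Pow(-243, -1)) = Mul(400, Rational(-1, 243)) = Rational(-400, 243)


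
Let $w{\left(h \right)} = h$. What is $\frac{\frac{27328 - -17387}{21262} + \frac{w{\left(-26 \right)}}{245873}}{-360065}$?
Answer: $- \frac{10993658383}{1882330425222190} \approx -5.8404 \cdot 10^{-6}$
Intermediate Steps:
$\frac{\frac{27328 - -17387}{21262} + \frac{w{\left(-26 \right)}}{245873}}{-360065} = \frac{\frac{27328 - -17387}{21262} - \frac{26}{245873}}{-360065} = \left(\left(27328 + 17387\right) \frac{1}{21262} - \frac{26}{245873}\right) \left(- \frac{1}{360065}\right) = \left(44715 \cdot \frac{1}{21262} - \frac{26}{245873}\right) \left(- \frac{1}{360065}\right) = \left(\frac{44715}{21262} - \frac{26}{245873}\right) \left(- \frac{1}{360065}\right) = \frac{10993658383}{5227751726} \left(- \frac{1}{360065}\right) = - \frac{10993658383}{1882330425222190}$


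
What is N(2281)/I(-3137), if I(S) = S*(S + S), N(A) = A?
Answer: 2281/19681538 ≈ 0.00011590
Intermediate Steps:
I(S) = 2*S² (I(S) = S*(2*S) = 2*S²)
N(2281)/I(-3137) = 2281/((2*(-3137)²)) = 2281/((2*9840769)) = 2281/19681538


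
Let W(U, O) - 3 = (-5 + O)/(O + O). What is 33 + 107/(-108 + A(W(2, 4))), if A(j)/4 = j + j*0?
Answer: 6155/193 ≈ 31.891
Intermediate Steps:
W(U, O) = 3 + (-5 + O)/(2*O) (W(U, O) = 3 + (-5 + O)/(O + O) = 3 + (-5 + O)/((2*O)) = 3 + (-5 + O)*(1/(2*O)) = 3 + (-5 + O)/(2*O))
A(j) = 4*j (A(j) = 4*(j + j*0) = 4*(j + 0) = 4*j)
33 + 107/(-108 + A(W(2, 4))) = 33 + 107/(-108 + 4*((1/2)*(-5 + 7*4)/4)) = 33 + 107/(-108 + 4*((1/2)*(1/4)*(-5 + 28))) = 33 + 107/(-108 + 4*((1/2)*(1/4)*23)) = 33 + 107/(-108 + 4*(23/8)) = 33 + 107/(-108 + 23/2) = 33 + 107/(-193/2) = 33 + 107*(-2/193) = 33 - 214/193 = 6155/193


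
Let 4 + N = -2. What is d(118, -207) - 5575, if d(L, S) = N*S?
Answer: -4333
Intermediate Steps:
N = -6 (N = -4 - 2 = -6)
d(L, S) = -6*S
d(118, -207) - 5575 = -6*(-207) - 5575 = 1242 - 5575 = -4333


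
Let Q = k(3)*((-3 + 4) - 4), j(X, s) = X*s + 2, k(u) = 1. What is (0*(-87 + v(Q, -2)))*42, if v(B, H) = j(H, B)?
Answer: 0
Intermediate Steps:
j(X, s) = 2 + X*s
Q = -3 (Q = 1*((-3 + 4) - 4) = 1*(1 - 4) = 1*(-3) = -3)
v(B, H) = 2 + B*H (v(B, H) = 2 + H*B = 2 + B*H)
(0*(-87 + v(Q, -2)))*42 = (0*(-87 + (2 - 3*(-2))))*42 = (0*(-87 + (2 + 6)))*42 = (0*(-87 + 8))*42 = (0*(-79))*42 = 0*42 = 0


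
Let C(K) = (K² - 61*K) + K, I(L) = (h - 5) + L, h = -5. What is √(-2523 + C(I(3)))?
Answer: I*√2054 ≈ 45.321*I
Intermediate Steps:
I(L) = -10 + L (I(L) = (-5 - 5) + L = -10 + L)
C(K) = K² - 60*K
√(-2523 + C(I(3))) = √(-2523 + (-10 + 3)*(-60 + (-10 + 3))) = √(-2523 - 7*(-60 - 7)) = √(-2523 - 7*(-67)) = √(-2523 + 469) = √(-2054) = I*√2054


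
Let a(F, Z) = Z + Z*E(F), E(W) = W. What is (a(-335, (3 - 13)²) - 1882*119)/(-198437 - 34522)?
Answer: 85786/77653 ≈ 1.1047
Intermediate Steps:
a(F, Z) = Z + F*Z (a(F, Z) = Z + Z*F = Z + F*Z)
(a(-335, (3 - 13)²) - 1882*119)/(-198437 - 34522) = ((3 - 13)²*(1 - 335) - 1882*119)/(-198437 - 34522) = ((-10)²*(-334) - 223958)/(-232959) = (100*(-334) - 223958)*(-1/232959) = (-33400 - 223958)*(-1/232959) = -257358*(-1/232959) = 85786/77653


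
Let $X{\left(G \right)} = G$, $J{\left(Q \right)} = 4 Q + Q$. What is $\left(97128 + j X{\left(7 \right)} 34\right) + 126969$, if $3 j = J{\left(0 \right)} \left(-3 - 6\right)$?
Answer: $224097$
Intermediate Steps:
$J{\left(Q \right)} = 5 Q$
$j = 0$ ($j = \frac{5 \cdot 0 \left(-3 - 6\right)}{3} = \frac{0 \left(-3 - 6\right)}{3} = \frac{0 \left(-9\right)}{3} = \frac{1}{3} \cdot 0 = 0$)
$\left(97128 + j X{\left(7 \right)} 34\right) + 126969 = \left(97128 + 0 \cdot 7 \cdot 34\right) + 126969 = \left(97128 + 0 \cdot 34\right) + 126969 = \left(97128 + 0\right) + 126969 = 97128 + 126969 = 224097$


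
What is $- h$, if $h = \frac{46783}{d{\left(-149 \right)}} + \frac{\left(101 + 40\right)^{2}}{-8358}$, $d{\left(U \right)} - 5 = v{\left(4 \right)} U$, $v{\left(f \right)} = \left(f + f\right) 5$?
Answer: $\frac{169801223}{16590630} \approx 10.235$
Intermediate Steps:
$v{\left(f \right)} = 10 f$ ($v{\left(f \right)} = 2 f 5 = 10 f$)
$d{\left(U \right)} = 5 + 40 U$ ($d{\left(U \right)} = 5 + 10 \cdot 4 U = 5 + 40 U$)
$h = - \frac{169801223}{16590630}$ ($h = \frac{46783}{5 + 40 \left(-149\right)} + \frac{\left(101 + 40\right)^{2}}{-8358} = \frac{46783}{5 - 5960} + 141^{2} \left(- \frac{1}{8358}\right) = \frac{46783}{-5955} + 19881 \left(- \frac{1}{8358}\right) = 46783 \left(- \frac{1}{5955}\right) - \frac{6627}{2786} = - \frac{46783}{5955} - \frac{6627}{2786} = - \frac{169801223}{16590630} \approx -10.235$)
$- h = \left(-1\right) \left(- \frac{169801223}{16590630}\right) = \frac{169801223}{16590630}$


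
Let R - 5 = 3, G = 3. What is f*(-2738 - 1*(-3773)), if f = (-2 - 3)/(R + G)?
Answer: -5175/11 ≈ -470.45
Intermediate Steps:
R = 8 (R = 5 + 3 = 8)
f = -5/11 (f = (-2 - 3)/(8 + 3) = -5/11 ≈ -0.45455)
f*(-2738 - 1*(-3773)) = -5*(-2738 - 1*(-3773))/11 = -5*(-2738 + 3773)/11 = -5/11*1035 = -5175/11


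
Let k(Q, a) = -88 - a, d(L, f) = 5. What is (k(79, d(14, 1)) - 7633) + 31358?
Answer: 23632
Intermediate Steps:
(k(79, d(14, 1)) - 7633) + 31358 = ((-88 - 1*5) - 7633) + 31358 = ((-88 - 5) - 7633) + 31358 = (-93 - 7633) + 31358 = -7726 + 31358 = 23632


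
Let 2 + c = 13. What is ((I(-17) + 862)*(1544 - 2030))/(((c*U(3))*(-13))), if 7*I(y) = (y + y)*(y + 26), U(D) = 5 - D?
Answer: 1391904/1001 ≈ 1390.5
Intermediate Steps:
c = 11 (c = -2 + 13 = 11)
I(y) = 2*y*(26 + y)/7 (I(y) = ((y + y)*(y + 26))/7 = ((2*y)*(26 + y))/7 = (2*y*(26 + y))/7 = 2*y*(26 + y)/7)
((I(-17) + 862)*(1544 - 2030))/(((c*U(3))*(-13))) = (((2/7)*(-17)*(26 - 17) + 862)*(1544 - 2030))/(((11*(5 - 1*3))*(-13))) = (((2/7)*(-17)*9 + 862)*(-486))/(((11*(5 - 3))*(-13))) = ((-306/7 + 862)*(-486))/(((11*2)*(-13))) = ((5728/7)*(-486))/((22*(-13))) = -2783808/7/(-286) = -2783808/7*(-1/286) = 1391904/1001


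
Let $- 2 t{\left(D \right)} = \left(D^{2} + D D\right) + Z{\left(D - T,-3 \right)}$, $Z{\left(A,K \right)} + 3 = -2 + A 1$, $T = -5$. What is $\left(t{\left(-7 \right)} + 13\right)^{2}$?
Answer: $\frac{4225}{4} \approx 1056.3$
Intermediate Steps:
$Z{\left(A,K \right)} = -5 + A$ ($Z{\left(A,K \right)} = -3 + \left(-2 + A 1\right) = -3 + \left(-2 + A\right) = -5 + A$)
$t{\left(D \right)} = - D^{2} - \frac{D}{2}$ ($t{\left(D \right)} = - \frac{\left(D^{2} + D D\right) + \left(-5 + \left(D - -5\right)\right)}{2} = - \frac{\left(D^{2} + D^{2}\right) + \left(-5 + \left(D + 5\right)\right)}{2} = - \frac{2 D^{2} + \left(-5 + \left(5 + D\right)\right)}{2} = - \frac{2 D^{2} + D}{2} = - \frac{D + 2 D^{2}}{2} = - D^{2} - \frac{D}{2}$)
$\left(t{\left(-7 \right)} + 13\right)^{2} = \left(\left(-1\right) \left(-7\right) \left(\frac{1}{2} - 7\right) + 13\right)^{2} = \left(\left(-1\right) \left(-7\right) \left(- \frac{13}{2}\right) + 13\right)^{2} = \left(- \frac{91}{2} + 13\right)^{2} = \left(- \frac{65}{2}\right)^{2} = \frac{4225}{4}$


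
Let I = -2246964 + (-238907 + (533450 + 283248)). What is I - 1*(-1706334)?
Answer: 37161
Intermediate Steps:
I = -1669173 (I = -2246964 + (-238907 + 816698) = -2246964 + 577791 = -1669173)
I - 1*(-1706334) = -1669173 - 1*(-1706334) = -1669173 + 1706334 = 37161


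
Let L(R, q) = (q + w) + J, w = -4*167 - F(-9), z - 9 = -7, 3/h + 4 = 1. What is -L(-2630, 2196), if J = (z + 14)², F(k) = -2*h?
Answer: -1782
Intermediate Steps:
h = -1 (h = 3/(-4 + 1) = 3/(-3) = 3*(-⅓) = -1)
z = 2 (z = 9 - 7 = 2)
F(k) = 2 (F(k) = -2*(-1) = 2)
w = -670 (w = -4*167 - 1*2 = -668 - 2 = -670)
J = 256 (J = (2 + 14)² = 16² = 256)
L(R, q) = -414 + q (L(R, q) = (q - 670) + 256 = (-670 + q) + 256 = -414 + q)
-L(-2630, 2196) = -(-414 + 2196) = -1*1782 = -1782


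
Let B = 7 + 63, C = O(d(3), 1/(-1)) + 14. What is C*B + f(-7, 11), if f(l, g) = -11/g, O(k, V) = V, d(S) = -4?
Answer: 909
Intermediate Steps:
C = 13 (C = 1/(-1) + 14 = -1 + 14 = 13)
B = 70
C*B + f(-7, 11) = 13*70 - 11/11 = 910 - 11*1/11 = 910 - 1 = 909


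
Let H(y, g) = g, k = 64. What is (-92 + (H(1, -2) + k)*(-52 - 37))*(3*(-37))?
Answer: 622710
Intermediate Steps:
(-92 + (H(1, -2) + k)*(-52 - 37))*(3*(-37)) = (-92 + (-2 + 64)*(-52 - 37))*(3*(-37)) = (-92 + 62*(-89))*(-111) = (-92 - 5518)*(-111) = -5610*(-111) = 622710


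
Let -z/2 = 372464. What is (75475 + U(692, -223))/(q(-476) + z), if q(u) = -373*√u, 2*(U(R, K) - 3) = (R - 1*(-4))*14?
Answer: -14963741200/138745987647 + 14985275*I*√119/138745987647 ≈ -0.10785 + 0.0011782*I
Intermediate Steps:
z = -744928 (z = -2*372464 = -744928)
U(R, K) = 31 + 7*R (U(R, K) = 3 + ((R - 1*(-4))*14)/2 = 3 + ((R + 4)*14)/2 = 3 + ((4 + R)*14)/2 = 3 + (56 + 14*R)/2 = 3 + (28 + 7*R) = 31 + 7*R)
(75475 + U(692, -223))/(q(-476) + z) = (75475 + (31 + 7*692))/(-746*I*√119 - 744928) = (75475 + (31 + 4844))/(-746*I*√119 - 744928) = (75475 + 4875)/(-746*I*√119 - 744928) = 80350/(-744928 - 746*I*√119)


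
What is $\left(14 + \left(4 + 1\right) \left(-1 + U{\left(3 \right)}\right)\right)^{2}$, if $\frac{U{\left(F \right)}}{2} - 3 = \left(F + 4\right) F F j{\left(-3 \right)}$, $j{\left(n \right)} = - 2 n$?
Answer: $14584761$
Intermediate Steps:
$U{\left(F \right)} = 6 + 12 F^{2} \left(4 + F\right)$ ($U{\left(F \right)} = 6 + 2 \left(F + 4\right) F F \left(\left(-2\right) \left(-3\right)\right) = 6 + 2 \left(4 + F\right) F F 6 = 6 + 2 F \left(4 + F\right) F 6 = 6 + 2 F^{2} \left(4 + F\right) 6 = 6 + 2 \cdot 6 F^{2} \left(4 + F\right) = 6 + 12 F^{2} \left(4 + F\right)$)
$\left(14 + \left(4 + 1\right) \left(-1 + U{\left(3 \right)}\right)\right)^{2} = \left(14 + \left(4 + 1\right) \left(-1 + \left(6 + 12 \cdot 3^{3} + 48 \cdot 3^{2}\right)\right)\right)^{2} = \left(14 + 5 \left(-1 + \left(6 + 12 \cdot 27 + 48 \cdot 9\right)\right)\right)^{2} = \left(14 + 5 \left(-1 + \left(6 + 324 + 432\right)\right)\right)^{2} = \left(14 + 5 \left(-1 + 762\right)\right)^{2} = \left(14 + 5 \cdot 761\right)^{2} = \left(14 + 3805\right)^{2} = 3819^{2} = 14584761$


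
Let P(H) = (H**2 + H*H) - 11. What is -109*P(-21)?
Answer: -94939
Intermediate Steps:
P(H) = -11 + 2*H**2 (P(H) = (H**2 + H**2) - 11 = 2*H**2 - 11 = -11 + 2*H**2)
-109*P(-21) = -109*(-11 + 2*(-21)**2) = -109*(-11 + 2*441) = -109*(-11 + 882) = -109*871 = -94939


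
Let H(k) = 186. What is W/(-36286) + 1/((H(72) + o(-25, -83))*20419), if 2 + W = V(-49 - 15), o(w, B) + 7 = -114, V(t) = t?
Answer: 43816898/24080024605 ≈ 0.0018196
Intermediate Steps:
o(w, B) = -121 (o(w, B) = -7 - 114 = -121)
W = -66 (W = -2 + (-49 - 15) = -2 - 64 = -66)
W/(-36286) + 1/((H(72) + o(-25, -83))*20419) = -66/(-36286) + 1/((186 - 121)*20419) = -66*(-1/36286) + (1/20419)/65 = 33/18143 + (1/65)*(1/20419) = 33/18143 + 1/1327235 = 43816898/24080024605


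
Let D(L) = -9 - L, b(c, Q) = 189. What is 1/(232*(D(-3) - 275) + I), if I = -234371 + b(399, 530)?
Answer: -1/299374 ≈ -3.3403e-6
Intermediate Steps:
I = -234182 (I = -234371 + 189 = -234182)
1/(232*(D(-3) - 275) + I) = 1/(232*((-9 - 1*(-3)) - 275) - 234182) = 1/(232*((-9 + 3) - 275) - 234182) = 1/(232*(-6 - 275) - 234182) = 1/(232*(-281) - 234182) = 1/(-65192 - 234182) = 1/(-299374) = -1/299374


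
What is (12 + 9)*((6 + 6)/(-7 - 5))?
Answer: -21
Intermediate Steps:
(12 + 9)*((6 + 6)/(-7 - 5)) = 21*(12/(-12)) = 21*(12*(-1/12)) = 21*(-1) = -21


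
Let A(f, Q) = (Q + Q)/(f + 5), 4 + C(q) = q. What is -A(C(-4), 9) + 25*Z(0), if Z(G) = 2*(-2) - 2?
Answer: -144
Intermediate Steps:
C(q) = -4 + q
A(f, Q) = 2*Q/(5 + f) (A(f, Q) = (2*Q)/(5 + f) = 2*Q/(5 + f))
Z(G) = -6 (Z(G) = -4 - 2 = -6)
-A(C(-4), 9) + 25*Z(0) = -2*9/(5 + (-4 - 4)) + 25*(-6) = -2*9/(5 - 8) - 150 = -2*9/(-3) - 150 = -2*9*(-1)/3 - 150 = -1*(-6) - 150 = 6 - 150 = -144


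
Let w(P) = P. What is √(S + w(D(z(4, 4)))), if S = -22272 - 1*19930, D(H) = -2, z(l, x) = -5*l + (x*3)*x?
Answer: 2*I*√10551 ≈ 205.44*I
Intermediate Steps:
z(l, x) = -5*l + 3*x² (z(l, x) = -5*l + (3*x)*x = -5*l + 3*x²)
S = -42202 (S = -22272 - 19930 = -42202)
√(S + w(D(z(4, 4)))) = √(-42202 - 2) = √(-42204) = 2*I*√10551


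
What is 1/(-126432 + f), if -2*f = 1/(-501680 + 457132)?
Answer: -89096/11264585471 ≈ -7.9094e-6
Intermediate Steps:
f = 1/89096 (f = -1/(2*(-501680 + 457132)) = -½/(-44548) = -½*(-1/44548) = 1/89096 ≈ 1.1224e-5)
1/(-126432 + f) = 1/(-126432 + 1/89096) = 1/(-11264585471/89096) = -89096/11264585471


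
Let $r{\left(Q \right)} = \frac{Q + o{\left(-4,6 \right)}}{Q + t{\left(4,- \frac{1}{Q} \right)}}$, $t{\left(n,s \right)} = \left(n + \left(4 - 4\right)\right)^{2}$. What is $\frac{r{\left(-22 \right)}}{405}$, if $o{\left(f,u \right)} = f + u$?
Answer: $\frac{2}{243} \approx 0.0082304$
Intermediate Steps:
$t{\left(n,s \right)} = n^{2}$ ($t{\left(n,s \right)} = \left(n + \left(4 - 4\right)\right)^{2} = \left(n + 0\right)^{2} = n^{2}$)
$r{\left(Q \right)} = \frac{2 + Q}{16 + Q}$ ($r{\left(Q \right)} = \frac{Q + \left(-4 + 6\right)}{Q + 4^{2}} = \frac{Q + 2}{Q + 16} = \frac{2 + Q}{16 + Q}$)
$\frac{r{\left(-22 \right)}}{405} = \frac{\frac{1}{16 - 22} \left(2 - 22\right)}{405} = \frac{1}{-6} \left(-20\right) \frac{1}{405} = \left(- \frac{1}{6}\right) \left(-20\right) \frac{1}{405} = \frac{10}{3} \cdot \frac{1}{405} = \frac{2}{243}$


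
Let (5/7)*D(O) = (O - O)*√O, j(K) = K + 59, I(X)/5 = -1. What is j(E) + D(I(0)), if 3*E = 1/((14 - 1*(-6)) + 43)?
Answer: 11152/189 ≈ 59.005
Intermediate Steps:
I(X) = -5 (I(X) = 5*(-1) = -5)
E = 1/189 (E = 1/(3*((14 - 1*(-6)) + 43)) = 1/(3*((14 + 6) + 43)) = 1/(3*(20 + 43)) = (⅓)/63 = (⅓)*(1/63) = 1/189 ≈ 0.0052910)
j(K) = 59 + K
D(O) = 0 (D(O) = 7*((O - O)*√O)/5 = 7*(0*√O)/5 = (7/5)*0 = 0)
j(E) + D(I(0)) = (59 + 1/189) + 0 = 11152/189 + 0 = 11152/189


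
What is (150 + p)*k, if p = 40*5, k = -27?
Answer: -9450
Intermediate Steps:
p = 200
(150 + p)*k = (150 + 200)*(-27) = 350*(-27) = -9450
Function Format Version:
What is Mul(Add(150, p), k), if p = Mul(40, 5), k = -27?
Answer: -9450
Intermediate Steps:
p = 200
Mul(Add(150, p), k) = Mul(Add(150, 200), -27) = Mul(350, -27) = -9450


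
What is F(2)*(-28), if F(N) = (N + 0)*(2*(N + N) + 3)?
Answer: -616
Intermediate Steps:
F(N) = N*(3 + 4*N) (F(N) = N*(2*(2*N) + 3) = N*(4*N + 3) = N*(3 + 4*N))
F(2)*(-28) = (2*(3 + 4*2))*(-28) = (2*(3 + 8))*(-28) = (2*11)*(-28) = 22*(-28) = -616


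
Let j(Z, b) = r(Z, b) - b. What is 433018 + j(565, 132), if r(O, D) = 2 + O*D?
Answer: 507468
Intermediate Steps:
r(O, D) = 2 + D*O
j(Z, b) = 2 - b + Z*b (j(Z, b) = (2 + b*Z) - b = (2 + Z*b) - b = 2 - b + Z*b)
433018 + j(565, 132) = 433018 + (2 - 1*132 + 565*132) = 433018 + (2 - 132 + 74580) = 433018 + 74450 = 507468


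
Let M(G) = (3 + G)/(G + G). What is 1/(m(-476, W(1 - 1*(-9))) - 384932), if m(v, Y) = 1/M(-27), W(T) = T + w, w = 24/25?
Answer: -4/1539719 ≈ -2.5979e-6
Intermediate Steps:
M(G) = (3 + G)/(2*G) (M(G) = (3 + G)/((2*G)) = (3 + G)*(1/(2*G)) = (3 + G)/(2*G))
w = 24/25 (w = 24*(1/25) = 24/25 ≈ 0.96000)
W(T) = 24/25 + T (W(T) = T + 24/25 = 24/25 + T)
m(v, Y) = 9/4 (m(v, Y) = 1/((1/2)*(3 - 27)/(-27)) = 1/((1/2)*(-1/27)*(-24)) = 1/(4/9) = 9/4)
1/(m(-476, W(1 - 1*(-9))) - 384932) = 1/(9/4 - 384932) = 1/(-1539719/4) = -4/1539719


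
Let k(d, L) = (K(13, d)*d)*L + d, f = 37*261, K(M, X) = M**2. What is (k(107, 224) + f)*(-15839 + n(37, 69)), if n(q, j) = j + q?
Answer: -63881580948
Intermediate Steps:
f = 9657
k(d, L) = d + 169*L*d (k(d, L) = (13**2*d)*L + d = (169*d)*L + d = 169*L*d + d = d + 169*L*d)
(k(107, 224) + f)*(-15839 + n(37, 69)) = (107*(1 + 169*224) + 9657)*(-15839 + (69 + 37)) = (107*(1 + 37856) + 9657)*(-15839 + 106) = (107*37857 + 9657)*(-15733) = (4050699 + 9657)*(-15733) = 4060356*(-15733) = -63881580948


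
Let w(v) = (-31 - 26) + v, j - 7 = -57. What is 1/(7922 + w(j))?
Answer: 1/7815 ≈ 0.00012796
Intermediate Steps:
j = -50 (j = 7 - 57 = -50)
w(v) = -57 + v
1/(7922 + w(j)) = 1/(7922 + (-57 - 50)) = 1/(7922 - 107) = 1/7815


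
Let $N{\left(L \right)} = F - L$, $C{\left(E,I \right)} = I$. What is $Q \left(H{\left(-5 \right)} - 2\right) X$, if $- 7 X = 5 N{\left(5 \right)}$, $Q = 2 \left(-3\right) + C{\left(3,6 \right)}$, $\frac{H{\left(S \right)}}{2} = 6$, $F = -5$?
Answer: $0$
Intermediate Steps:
$H{\left(S \right)} = 12$ ($H{\left(S \right)} = 2 \cdot 6 = 12$)
$N{\left(L \right)} = -5 - L$
$Q = 0$ ($Q = 2 \left(-3\right) + 6 = -6 + 6 = 0$)
$X = \frac{50}{7}$ ($X = - \frac{5 \left(-5 - 5\right)}{7} = - \frac{5 \left(-10\right)}{7} = \left(- \frac{1}{7}\right) \left(-50\right) = \frac{50}{7} \approx 7.1429$)
$Q \left(H{\left(-5 \right)} - 2\right) X = 0 \left(12 - 2\right) \frac{50}{7} = 0 \cdot 10 \cdot \frac{50}{7} = 0 \cdot \frac{50}{7} = 0$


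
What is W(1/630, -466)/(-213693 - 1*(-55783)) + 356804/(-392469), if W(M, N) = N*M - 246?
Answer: -843691229453/929621696850 ≈ -0.90756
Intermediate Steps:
W(M, N) = -246 + M*N (W(M, N) = M*N - 246 = -246 + M*N)
W(1/630, -466)/(-213693 - 1*(-55783)) + 356804/(-392469) = (-246 - 466/630)/(-213693 - 1*(-55783)) + 356804/(-392469) = (-246 + (1/630)*(-466))/(-213693 + 55783) + 356804*(-1/392469) = (-246 - 233/315)/(-157910) - 50972/56067 = -77723/315*(-1/157910) - 50972/56067 = 77723/49741650 - 50972/56067 = -843691229453/929621696850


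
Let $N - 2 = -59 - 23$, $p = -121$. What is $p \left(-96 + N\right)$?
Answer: $21296$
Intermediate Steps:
$N = -80$ ($N = 2 - 82 = -80$)
$p \left(-96 + N\right) = - 121 \left(-96 - 80\right) = \left(-121\right) \left(-176\right) = 21296$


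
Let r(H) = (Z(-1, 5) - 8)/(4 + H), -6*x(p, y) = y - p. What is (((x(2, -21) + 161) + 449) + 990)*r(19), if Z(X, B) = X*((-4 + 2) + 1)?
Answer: -67361/138 ≈ -488.12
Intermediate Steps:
x(p, y) = -y/6 + p/6 (x(p, y) = -(y - p)/6 = -y/6 + p/6)
Z(X, B) = -X (Z(X, B) = X*(-2 + 1) = X*(-1) = -X)
r(H) = -7/(4 + H) (r(H) = (-1*(-1) - 8)/(4 + H) = (1 - 8)/(4 + H) = -7/(4 + H))
(((x(2, -21) + 161) + 449) + 990)*r(19) = ((((-⅙*(-21) + (⅙)*2) + 161) + 449) + 990)*(-7/(4 + 19)) = ((((7/2 + ⅓) + 161) + 449) + 990)*(-7/23) = (((23/6 + 161) + 449) + 990)*(-7*1/23) = ((989/6 + 449) + 990)*(-7/23) = (3683/6 + 990)*(-7/23) = (9623/6)*(-7/23) = -67361/138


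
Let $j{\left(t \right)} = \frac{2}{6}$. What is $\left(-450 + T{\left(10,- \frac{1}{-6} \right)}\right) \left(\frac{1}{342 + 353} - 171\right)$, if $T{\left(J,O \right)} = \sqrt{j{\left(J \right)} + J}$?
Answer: $\frac{10695960}{139} - \frac{118844 \sqrt{93}}{2085} \approx 76400.0$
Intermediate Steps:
$j{\left(t \right)} = \frac{1}{3}$ ($j{\left(t \right)} = 2 \cdot \frac{1}{6} = \frac{1}{3}$)
$T{\left(J,O \right)} = \sqrt{\frac{1}{3} + J}$
$\left(-450 + T{\left(10,- \frac{1}{-6} \right)}\right) \left(\frac{1}{342 + 353} - 171\right) = \left(-450 + \frac{\sqrt{3 + 9 \cdot 10}}{3}\right) \left(\frac{1}{342 + 353} - 171\right) = \left(-450 + \frac{\sqrt{3 + 90}}{3}\right) \left(\frac{1}{695} - 171\right) = \left(-450 + \frac{\sqrt{93}}{3}\right) \left(\frac{1}{695} - 171\right) = \left(-450 + \frac{\sqrt{93}}{3}\right) \left(- \frac{118844}{695}\right) = \frac{10695960}{139} - \frac{118844 \sqrt{93}}{2085}$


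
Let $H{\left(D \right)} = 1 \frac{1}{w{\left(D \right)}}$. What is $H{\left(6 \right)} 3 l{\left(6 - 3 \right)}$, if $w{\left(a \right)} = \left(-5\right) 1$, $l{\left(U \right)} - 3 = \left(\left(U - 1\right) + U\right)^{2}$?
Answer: $- \frac{84}{5} \approx -16.8$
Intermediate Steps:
$l{\left(U \right)} = 3 + \left(-1 + 2 U\right)^{2}$ ($l{\left(U \right)} = 3 + \left(\left(U - 1\right) + U\right)^{2} = 3 + \left(\left(-1 + U\right) + U\right)^{2} = 3 + \left(-1 + 2 U\right)^{2}$)
$w{\left(a \right)} = -5$
$H{\left(D \right)} = - \frac{1}{5}$ ($H{\left(D \right)} = 1 \frac{1}{-5} = 1 \left(- \frac{1}{5}\right) = - \frac{1}{5}$)
$H{\left(6 \right)} 3 l{\left(6 - 3 \right)} = \left(- \frac{1}{5}\right) 3 \left(3 + \left(-1 + 2 \left(6 - 3\right)\right)^{2}\right) = - \frac{3 \left(3 + \left(-1 + 2 \left(6 - 3\right)\right)^{2}\right)}{5} = - \frac{3 \left(3 + \left(-1 + 2 \cdot 3\right)^{2}\right)}{5} = - \frac{3 \left(3 + \left(-1 + 6\right)^{2}\right)}{5} = - \frac{3 \left(3 + 5^{2}\right)}{5} = - \frac{3 \left(3 + 25\right)}{5} = \left(- \frac{3}{5}\right) 28 = - \frac{84}{5}$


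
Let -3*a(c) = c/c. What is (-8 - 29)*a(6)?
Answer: 37/3 ≈ 12.333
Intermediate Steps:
a(c) = -1/3 (a(c) = -c/(3*c) = -1/3*1 = -1/3)
(-8 - 29)*a(6) = (-8 - 29)*(-1/3) = -37*(-1/3) = 37/3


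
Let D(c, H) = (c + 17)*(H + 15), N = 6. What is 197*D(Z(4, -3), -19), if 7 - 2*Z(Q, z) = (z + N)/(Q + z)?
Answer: -14972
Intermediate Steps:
Z(Q, z) = 7/2 - (6 + z)/(2*(Q + z)) (Z(Q, z) = 7/2 - (z + 6)/(2*(Q + z)) = 7/2 - (6 + z)/(2*(Q + z)))
D(c, H) = (15 + H)*(17 + c) (D(c, H) = (17 + c)*(15 + H) = (15 + H)*(17 + c))
197*D(Z(4, -3), -19) = 197*(255 + 15*((-3 + 3*(-3) + (7/2)*4)/(4 - 3)) + 17*(-19) - 19*(-3 + 3*(-3) + (7/2)*4)/(4 - 3)) = 197*(255 + 15*((-3 - 9 + 14)/1) - 323 - 19*(-3 - 9 + 14)/1) = 197*(255 + 15*(1*2) - 323 - 19*2) = 197*(255 + 15*2 - 323 - 19*2) = 197*(255 + 30 - 323 - 38) = 197*(-76) = -14972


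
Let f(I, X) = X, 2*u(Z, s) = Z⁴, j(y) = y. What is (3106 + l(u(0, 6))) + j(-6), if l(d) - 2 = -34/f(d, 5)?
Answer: 15476/5 ≈ 3095.2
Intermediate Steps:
u(Z, s) = Z⁴/2
l(d) = -24/5 (l(d) = 2 - 34/5 = -24/5)
(3106 + l(u(0, 6))) + j(-6) = (3106 - 24/5) - 6 = 15506/5 - 6 = 15476/5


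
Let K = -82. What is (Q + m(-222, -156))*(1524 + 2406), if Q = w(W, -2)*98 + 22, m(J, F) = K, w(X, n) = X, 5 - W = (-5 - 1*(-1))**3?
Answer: 26338860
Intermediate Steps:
W = 69 (W = 5 - (-5 - 1*(-1))**3 = 5 - (-5 + 1)**3 = 5 - 1*(-4)**3 = 5 - 1*(-64) = 5 + 64 = 69)
m(J, F) = -82
Q = 6784 (Q = 69*98 + 22 = 6762 + 22 = 6784)
(Q + m(-222, -156))*(1524 + 2406) = (6784 - 82)*(1524 + 2406) = 6702*3930 = 26338860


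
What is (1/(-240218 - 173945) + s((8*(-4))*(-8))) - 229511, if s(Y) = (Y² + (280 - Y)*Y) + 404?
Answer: -65200438602/414163 ≈ -1.5743e+5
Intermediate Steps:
s(Y) = 404 + Y² + Y*(280 - Y) (s(Y) = (Y² + Y*(280 - Y)) + 404 = 404 + Y² + Y*(280 - Y))
(1/(-240218 - 173945) + s((8*(-4))*(-8))) - 229511 = (1/(-240218 - 173945) + (404 + 280*((8*(-4))*(-8)))) - 229511 = (1/(-414163) + (404 + 280*(-32*(-8)))) - 229511 = (-1/414163 + (404 + 280*256)) - 229511 = (-1/414163 + (404 + 71680)) - 229511 = (-1/414163 + 72084) - 229511 = 29854525691/414163 - 229511 = -65200438602/414163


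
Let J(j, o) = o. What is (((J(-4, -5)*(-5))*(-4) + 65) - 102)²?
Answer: 18769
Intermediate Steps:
(((J(-4, -5)*(-5))*(-4) + 65) - 102)² = ((-5*(-5)*(-4) + 65) - 102)² = ((25*(-4) + 65) - 102)² = ((-100 + 65) - 102)² = (-35 - 102)² = (-137)² = 18769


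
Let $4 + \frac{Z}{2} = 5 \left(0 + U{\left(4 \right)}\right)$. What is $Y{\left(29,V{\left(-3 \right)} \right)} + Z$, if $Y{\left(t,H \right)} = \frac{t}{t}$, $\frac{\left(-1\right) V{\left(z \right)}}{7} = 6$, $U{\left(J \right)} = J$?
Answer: $33$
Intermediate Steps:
$V{\left(z \right)} = -42$ ($V{\left(z \right)} = \left(-7\right) 6 = -42$)
$Y{\left(t,H \right)} = 1$
$Z = 32$ ($Z = -8 + 2 \cdot 5 \left(0 + 4\right) = -8 + 2 \cdot 5 \cdot 4 = -8 + 2 \cdot 20 = -8 + 40 = 32$)
$Y{\left(29,V{\left(-3 \right)} \right)} + Z = 1 + 32 = 33$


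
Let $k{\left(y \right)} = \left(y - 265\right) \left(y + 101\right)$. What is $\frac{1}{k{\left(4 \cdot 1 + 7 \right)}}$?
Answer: $- \frac{1}{28448} \approx -3.5152 \cdot 10^{-5}$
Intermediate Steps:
$k{\left(y \right)} = \left(-265 + y\right) \left(101 + y\right)$
$\frac{1}{k{\left(4 \cdot 1 + 7 \right)}} = \frac{1}{-26765 + \left(4 \cdot 1 + 7\right)^{2} - 164 \left(4 \cdot 1 + 7\right)} = \frac{1}{-26765 + \left(4 + 7\right)^{2} - 164 \left(4 + 7\right)} = \frac{1}{-26765 + 11^{2} - 1804} = \frac{1}{-26765 + 121 - 1804} = \frac{1}{-28448} = - \frac{1}{28448}$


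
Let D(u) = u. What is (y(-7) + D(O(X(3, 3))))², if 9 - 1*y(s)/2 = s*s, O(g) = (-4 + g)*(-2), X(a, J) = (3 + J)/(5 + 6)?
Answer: 646416/121 ≈ 5342.3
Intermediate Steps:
X(a, J) = 3/11 + J/11 (X(a, J) = (3 + J)/11 = (3 + J)*(1/11) = 3/11 + J/11)
O(g) = 8 - 2*g
y(s) = 18 - 2*s² (y(s) = 18 - 2*s*s = 18 - 2*s²)
(y(-7) + D(O(X(3, 3))))² = ((18 - 2*(-7)²) + (8 - 2*(3/11 + (1/11)*3)))² = ((18 - 2*49) + (8 - 2*(3/11 + 3/11)))² = ((18 - 98) + (8 - 2*6/11))² = (-80 + (8 - 12/11))² = (-80 + 76/11)² = (-804/11)² = 646416/121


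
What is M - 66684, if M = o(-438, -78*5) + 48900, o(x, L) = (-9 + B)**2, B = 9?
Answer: -17784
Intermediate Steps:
o(x, L) = 0 (o(x, L) = (-9 + 9)**2 = 0**2 = 0)
M = 48900 (M = 0 + 48900 = 48900)
M - 66684 = 48900 - 66684 = -17784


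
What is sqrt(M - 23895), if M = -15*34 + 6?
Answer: 3*I*sqrt(2711) ≈ 156.2*I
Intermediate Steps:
M = -504 (M = -510 + 6 = -504)
sqrt(M - 23895) = sqrt(-504 - 23895) = sqrt(-24399) = 3*I*sqrt(2711)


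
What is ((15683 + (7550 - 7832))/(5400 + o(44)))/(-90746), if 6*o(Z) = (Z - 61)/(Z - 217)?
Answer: -7993119/254325510941 ≈ -3.1429e-5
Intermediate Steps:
o(Z) = (-61 + Z)/(6*(-217 + Z)) (o(Z) = ((Z - 61)/(Z - 217))/6 = ((-61 + Z)/(-217 + Z))/6 = (-61 + Z)/(6*(-217 + Z)))
((15683 + (7550 - 7832))/(5400 + o(44)))/(-90746) = ((15683 + (7550 - 7832))/(5400 + (-61 + 44)/(6*(-217 + 44))))/(-90746) = ((15683 - 282)/(5400 + (⅙)*(-17)/(-173)))*(-1/90746) = (15401/(5400 + (⅙)*(-1/173)*(-17)))*(-1/90746) = (15401/(5400 + 17/1038))*(-1/90746) = (15401/(5605217/1038))*(-1/90746) = (15401*(1038/5605217))*(-1/90746) = (15986238/5605217)*(-1/90746) = -7993119/254325510941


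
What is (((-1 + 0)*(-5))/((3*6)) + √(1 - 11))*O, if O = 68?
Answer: 170/9 + 68*I*√10 ≈ 18.889 + 215.03*I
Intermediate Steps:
(((-1 + 0)*(-5))/((3*6)) + √(1 - 11))*O = (((-1 + 0)*(-5))/((3*6)) + √(1 - 11))*68 = (-1*(-5)/18 + √(-10))*68 = (5*(1/18) + I*√10)*68 = (5/18 + I*√10)*68 = 170/9 + 68*I*√10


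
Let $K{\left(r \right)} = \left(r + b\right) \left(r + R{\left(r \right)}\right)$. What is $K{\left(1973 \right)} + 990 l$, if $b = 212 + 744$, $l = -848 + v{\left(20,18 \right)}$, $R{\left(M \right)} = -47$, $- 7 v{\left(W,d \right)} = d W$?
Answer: $\frac{33255738}{7} \approx 4.7508 \cdot 10^{6}$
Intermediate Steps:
$v{\left(W,d \right)} = - \frac{W d}{7}$ ($v{\left(W,d \right)} = - \frac{d W}{7} = - \frac{W d}{7}$)
$l = - \frac{6296}{7}$ ($l = -848 - \frac{20}{7} \cdot 18 = -848 - \frac{360}{7} = - \frac{6296}{7} \approx -899.43$)
$b = 956$
$K{\left(r \right)} = \left(-47 + r\right) \left(956 + r\right)$ ($K{\left(r \right)} = \left(r + 956\right) \left(r - 47\right) = \left(956 + r\right) \left(-47 + r\right) = \left(-47 + r\right) \left(956 + r\right)$)
$K{\left(1973 \right)} + 990 l = \left(-44932 + 1973^{2} + 909 \cdot 1973\right) + 990 \left(- \frac{6296}{7}\right) = \left(-44932 + 3892729 + 1793457\right) - \frac{6233040}{7} = 5641254 - \frac{6233040}{7} = \frac{33255738}{7}$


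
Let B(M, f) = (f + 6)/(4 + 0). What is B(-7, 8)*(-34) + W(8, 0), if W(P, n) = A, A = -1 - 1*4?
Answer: -124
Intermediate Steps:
B(M, f) = 3/2 + f/4 (B(M, f) = (6 + f)/4 = (6 + f)*(¼) = 3/2 + f/4)
A = -5 (A = -1 - 4 = -5)
W(P, n) = -5
B(-7, 8)*(-34) + W(8, 0) = (3/2 + (¼)*8)*(-34) - 5 = (3/2 + 2)*(-34) - 5 = (7/2)*(-34) - 5 = -119 - 5 = -124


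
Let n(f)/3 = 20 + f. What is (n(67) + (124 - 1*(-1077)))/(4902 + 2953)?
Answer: 1462/7855 ≈ 0.18612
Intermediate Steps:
n(f) = 60 + 3*f (n(f) = 3*(20 + f) = 60 + 3*f)
(n(67) + (124 - 1*(-1077)))/(4902 + 2953) = ((60 + 3*67) + (124 - 1*(-1077)))/(4902 + 2953) = ((60 + 201) + (124 + 1077))/7855 = (261 + 1201)*(1/7855) = 1462*(1/7855) = 1462/7855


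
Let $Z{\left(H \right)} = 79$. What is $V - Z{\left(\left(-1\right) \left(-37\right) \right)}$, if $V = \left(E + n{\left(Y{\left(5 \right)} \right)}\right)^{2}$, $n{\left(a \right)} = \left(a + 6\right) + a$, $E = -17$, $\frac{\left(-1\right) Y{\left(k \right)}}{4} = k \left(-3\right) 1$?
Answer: $11802$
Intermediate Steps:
$Y{\left(k \right)} = 12 k$ ($Y{\left(k \right)} = - 4 k \left(-3\right) 1 = - 4 - 3 k 1 = - 4 \left(- 3 k\right) = 12 k$)
$n{\left(a \right)} = 6 + 2 a$ ($n{\left(a \right)} = \left(6 + a\right) + a = 6 + 2 a$)
$V = 11881$ ($V = \left(-17 + \left(6 + 2 \cdot 12 \cdot 5\right)\right)^{2} = \left(-17 + \left(6 + 2 \cdot 60\right)\right)^{2} = \left(-17 + \left(6 + 120\right)\right)^{2} = \left(-17 + 126\right)^{2} = 109^{2} = 11881$)
$V - Z{\left(\left(-1\right) \left(-37\right) \right)} = 11881 - 79 = 11802$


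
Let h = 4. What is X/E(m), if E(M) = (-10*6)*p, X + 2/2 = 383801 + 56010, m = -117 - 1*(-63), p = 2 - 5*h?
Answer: 43981/108 ≈ 407.23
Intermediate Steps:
p = -18 (p = 2 - 5*4 = 2 - 20 = -18)
m = -54 (m = -117 + 63 = -54)
X = 439810 (X = -1 + (383801 + 56010) = -1 + 439811 = 439810)
E(M) = 1080 (E(M) = -10*6*(-18) = -60*(-18) = 1080)
X/E(m) = 439810/1080 = 439810*(1/1080) = 43981/108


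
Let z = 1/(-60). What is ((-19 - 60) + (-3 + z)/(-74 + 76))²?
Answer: 93334921/14400 ≈ 6481.6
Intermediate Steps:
z = -1/60 ≈ -0.016667
((-19 - 60) + (-3 + z)/(-74 + 76))² = ((-19 - 60) + (-3 - 1/60)/(-74 + 76))² = (-79 - 181/60/2)² = (-79 - 181/60*½)² = (-79 - 181/120)² = (-9661/120)² = 93334921/14400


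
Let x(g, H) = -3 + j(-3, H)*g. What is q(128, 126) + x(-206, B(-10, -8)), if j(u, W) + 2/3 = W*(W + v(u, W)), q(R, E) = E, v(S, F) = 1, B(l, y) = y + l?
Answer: -188327/3 ≈ -62776.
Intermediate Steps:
B(l, y) = l + y
j(u, W) = -⅔ + W*(1 + W) (j(u, W) = -⅔ + W*(W + 1) = -⅔ + W*(1 + W))
x(g, H) = -3 + g*(-⅔ + H + H²) (x(g, H) = -3 + (-⅔ + H + H²)*g = -3 + g*(-⅔ + H + H²))
q(128, 126) + x(-206, B(-10, -8)) = 126 + (-3 + (⅓)*(-206)*(-2 + 3*(-10 - 8) + 3*(-10 - 8)²)) = 126 + (-3 + (⅓)*(-206)*(-2 + 3*(-18) + 3*(-18)²)) = 126 + (-3 + (⅓)*(-206)*(-2 - 54 + 3*324)) = 126 + (-3 + (⅓)*(-206)*(-2 - 54 + 972)) = 126 + (-3 + (⅓)*(-206)*916) = 126 + (-3 - 188696/3) = 126 - 188705/3 = -188327/3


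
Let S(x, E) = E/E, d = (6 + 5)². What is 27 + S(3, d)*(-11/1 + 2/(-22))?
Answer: 175/11 ≈ 15.909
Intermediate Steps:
d = 121 (d = 11² = 121)
S(x, E) = 1
27 + S(3, d)*(-11/1 + 2/(-22)) = 27 + 1*(-11/1 + 2/(-22)) = 27 + 1*(-11*1 + 2*(-1/22)) = 27 + 1*(-11 - 1/11) = 27 + 1*(-122/11) = 27 - 122/11 = 175/11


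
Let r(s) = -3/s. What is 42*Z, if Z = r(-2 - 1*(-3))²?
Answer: 378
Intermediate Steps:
Z = 9 (Z = (-3/(-2 - 1*(-3)))² = (-3/(-2 + 3))² = (-3/1)² = (-3*1)² = (-3)² = 9)
42*Z = 42*9 = 378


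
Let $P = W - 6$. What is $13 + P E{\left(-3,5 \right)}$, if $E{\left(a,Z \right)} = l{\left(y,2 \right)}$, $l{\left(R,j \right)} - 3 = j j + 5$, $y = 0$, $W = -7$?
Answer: $-143$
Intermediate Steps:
$l{\left(R,j \right)} = 8 + j^{2}$ ($l{\left(R,j \right)} = 3 + \left(j j + 5\right) = 3 + \left(j^{2} + 5\right) = 3 + \left(5 + j^{2}\right) = 8 + j^{2}$)
$E{\left(a,Z \right)} = 12$ ($E{\left(a,Z \right)} = 8 + 2^{2} = 8 + 4 = 12$)
$P = -13$ ($P = -7 - 6 = -13$)
$13 + P E{\left(-3,5 \right)} = 13 - 156 = -143$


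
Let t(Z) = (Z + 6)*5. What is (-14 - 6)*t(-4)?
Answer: -200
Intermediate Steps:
t(Z) = 30 + 5*Z (t(Z) = (6 + Z)*5 = 30 + 5*Z)
(-14 - 6)*t(-4) = (-14 - 6)*(30 + 5*(-4)) = -20*(30 - 20) = -20*10 = -200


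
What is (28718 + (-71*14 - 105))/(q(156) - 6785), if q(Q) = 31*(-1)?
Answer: -389/96 ≈ -4.0521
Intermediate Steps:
q(Q) = -31
(28718 + (-71*14 - 105))/(q(156) - 6785) = (28718 + (-71*14 - 105))/(-31 - 6785) = (28718 + (-994 - 105))/(-6816) = (28718 - 1099)*(-1/6816) = 27619*(-1/6816) = -389/96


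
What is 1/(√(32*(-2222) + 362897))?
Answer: √291793/291793 ≈ 0.0018512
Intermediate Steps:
1/(√(32*(-2222) + 362897)) = 1/(√(-71104 + 362897)) = 1/(√291793) = √291793/291793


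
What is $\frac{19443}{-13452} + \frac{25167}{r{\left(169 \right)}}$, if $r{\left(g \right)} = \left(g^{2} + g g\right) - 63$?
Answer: $- \frac{256950551}{255852556} \approx -1.0043$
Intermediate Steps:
$r{\left(g \right)} = -63 + 2 g^{2}$ ($r{\left(g \right)} = \left(g^{2} + g^{2}\right) - 63 = 2 g^{2} - 63 = -63 + 2 g^{2}$)
$\frac{19443}{-13452} + \frac{25167}{r{\left(169 \right)}} = \frac{19443}{-13452} + \frac{25167}{-63 + 2 \cdot 169^{2}} = 19443 \left(- \frac{1}{13452}\right) + \frac{25167}{-63 + 2 \cdot 28561} = - \frac{6481}{4484} + \frac{25167}{-63 + 57122} = - \frac{6481}{4484} + \frac{25167}{57059} = - \frac{256950551}{255852556}$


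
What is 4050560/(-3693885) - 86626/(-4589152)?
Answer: -1826864904311/1695179973552 ≈ -1.0777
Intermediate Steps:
4050560/(-3693885) - 86626/(-4589152) = 4050560*(-1/3693885) - 86626*(-1/4589152) = -810112/738777 + 43313/2294576 = -1826864904311/1695179973552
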